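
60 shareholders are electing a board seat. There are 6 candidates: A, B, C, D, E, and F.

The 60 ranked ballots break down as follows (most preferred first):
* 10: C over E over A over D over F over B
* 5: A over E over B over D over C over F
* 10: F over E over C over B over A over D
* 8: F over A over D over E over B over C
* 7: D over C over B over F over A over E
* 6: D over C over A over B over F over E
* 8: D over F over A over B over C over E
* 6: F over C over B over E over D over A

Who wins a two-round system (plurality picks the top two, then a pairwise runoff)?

D

Round 1 first-place votes: A 5, B 0, C 10, D 21, E 0, F 24. F and D advance.
Runoff: F is ranked above D on 24 ballots, D above F on 36.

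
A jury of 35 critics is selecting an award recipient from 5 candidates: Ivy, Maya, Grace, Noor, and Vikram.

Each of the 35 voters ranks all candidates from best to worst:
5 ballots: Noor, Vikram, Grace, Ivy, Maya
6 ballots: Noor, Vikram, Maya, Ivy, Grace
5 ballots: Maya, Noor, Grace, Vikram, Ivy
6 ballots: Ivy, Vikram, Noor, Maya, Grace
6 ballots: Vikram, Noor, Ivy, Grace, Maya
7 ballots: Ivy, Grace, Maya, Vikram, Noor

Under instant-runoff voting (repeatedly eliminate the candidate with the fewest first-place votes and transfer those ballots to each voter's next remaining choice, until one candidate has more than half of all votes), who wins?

Noor

Round 1: Ivy 13, Maya 5, Grace 0, Noor 11, Vikram 6. Grace eliminated.
Round 2: Ivy 13, Maya 5, Noor 11, Vikram 6. Maya eliminated.
Round 3: Ivy 13, Noor 16, Vikram 6. Vikram eliminated.
Round 4: Ivy 13, Noor 22. Noor has a majority (≥18).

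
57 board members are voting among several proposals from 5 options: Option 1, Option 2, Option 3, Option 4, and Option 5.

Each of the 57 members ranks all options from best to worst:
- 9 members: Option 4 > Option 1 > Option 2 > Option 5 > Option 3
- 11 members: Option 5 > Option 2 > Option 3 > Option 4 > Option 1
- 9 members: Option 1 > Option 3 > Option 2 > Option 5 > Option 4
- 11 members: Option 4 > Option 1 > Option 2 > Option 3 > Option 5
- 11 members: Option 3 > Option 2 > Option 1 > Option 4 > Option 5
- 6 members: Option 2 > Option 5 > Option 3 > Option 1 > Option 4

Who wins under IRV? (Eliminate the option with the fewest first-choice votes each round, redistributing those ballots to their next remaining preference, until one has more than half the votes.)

Round 1: Option 1 9, Option 2 6, Option 3 11, Option 4 20, Option 5 11. Option 2 eliminated.
Round 2: Option 1 9, Option 3 11, Option 4 20, Option 5 17. Option 1 eliminated.
Round 3: Option 3 20, Option 4 20, Option 5 17. Option 5 eliminated.
Round 4: Option 3 37, Option 4 20. Option 3 has a majority (≥29).

Option 3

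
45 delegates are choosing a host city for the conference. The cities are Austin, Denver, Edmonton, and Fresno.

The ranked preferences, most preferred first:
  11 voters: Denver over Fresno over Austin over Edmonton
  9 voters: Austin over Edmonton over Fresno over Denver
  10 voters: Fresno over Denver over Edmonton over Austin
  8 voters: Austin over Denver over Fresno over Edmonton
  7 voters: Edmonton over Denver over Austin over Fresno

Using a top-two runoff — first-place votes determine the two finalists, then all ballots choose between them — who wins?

Denver

Round 1 first-place votes: Austin 17, Denver 11, Edmonton 7, Fresno 10. Austin and Denver advance.
Runoff: Austin is ranked above Denver on 17 ballots, Denver above Austin on 28.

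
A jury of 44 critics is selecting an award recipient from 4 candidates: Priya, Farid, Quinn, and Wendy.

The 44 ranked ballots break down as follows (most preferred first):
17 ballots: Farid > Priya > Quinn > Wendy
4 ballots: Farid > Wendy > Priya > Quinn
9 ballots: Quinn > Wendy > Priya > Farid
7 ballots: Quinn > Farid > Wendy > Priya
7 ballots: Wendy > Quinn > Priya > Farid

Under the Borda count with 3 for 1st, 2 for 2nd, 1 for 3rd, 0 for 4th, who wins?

Priya: 17×2 + 4×1 + 9×1 + 7×0 + 7×1 = 54
Farid: 17×3 + 4×3 + 9×0 + 7×2 + 7×0 = 77
Quinn: 17×1 + 4×0 + 9×3 + 7×3 + 7×2 = 79
Wendy: 17×0 + 4×2 + 9×2 + 7×1 + 7×3 = 54

Quinn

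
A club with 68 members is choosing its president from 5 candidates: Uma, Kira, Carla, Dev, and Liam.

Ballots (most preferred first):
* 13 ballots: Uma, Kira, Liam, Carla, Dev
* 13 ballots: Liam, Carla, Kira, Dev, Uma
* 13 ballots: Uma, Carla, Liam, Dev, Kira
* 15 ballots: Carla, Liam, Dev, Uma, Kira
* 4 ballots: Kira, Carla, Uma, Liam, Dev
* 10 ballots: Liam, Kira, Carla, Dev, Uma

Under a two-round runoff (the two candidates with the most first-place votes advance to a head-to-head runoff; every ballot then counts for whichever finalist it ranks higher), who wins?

Round 1 first-place votes: Uma 26, Kira 4, Carla 15, Dev 0, Liam 23. Uma and Liam advance.
Runoff: Uma is ranked above Liam on 30 ballots, Liam above Uma on 38.

Liam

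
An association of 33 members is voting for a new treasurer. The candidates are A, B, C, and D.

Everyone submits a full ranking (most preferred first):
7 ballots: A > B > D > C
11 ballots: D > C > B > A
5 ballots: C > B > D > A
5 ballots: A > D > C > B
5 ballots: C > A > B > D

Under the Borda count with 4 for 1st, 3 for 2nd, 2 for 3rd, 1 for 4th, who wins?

A: 7×4 + 11×1 + 5×1 + 5×4 + 5×3 = 79
B: 7×3 + 11×2 + 5×3 + 5×1 + 5×2 = 73
C: 7×1 + 11×3 + 5×4 + 5×2 + 5×4 = 90
D: 7×2 + 11×4 + 5×2 + 5×3 + 5×1 = 88

C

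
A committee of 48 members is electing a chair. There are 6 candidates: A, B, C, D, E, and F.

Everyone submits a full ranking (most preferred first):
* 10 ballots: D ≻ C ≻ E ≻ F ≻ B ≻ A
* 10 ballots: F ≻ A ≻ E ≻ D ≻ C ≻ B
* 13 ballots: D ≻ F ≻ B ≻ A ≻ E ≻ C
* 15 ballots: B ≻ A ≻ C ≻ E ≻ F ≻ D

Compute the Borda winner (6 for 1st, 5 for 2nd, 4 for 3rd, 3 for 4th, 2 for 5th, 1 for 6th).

A: 10×1 + 10×5 + 13×3 + 15×5 = 174
B: 10×2 + 10×1 + 13×4 + 15×6 = 172
C: 10×5 + 10×2 + 13×1 + 15×4 = 143
D: 10×6 + 10×3 + 13×6 + 15×1 = 183
E: 10×4 + 10×4 + 13×2 + 15×3 = 151
F: 10×3 + 10×6 + 13×5 + 15×2 = 185

F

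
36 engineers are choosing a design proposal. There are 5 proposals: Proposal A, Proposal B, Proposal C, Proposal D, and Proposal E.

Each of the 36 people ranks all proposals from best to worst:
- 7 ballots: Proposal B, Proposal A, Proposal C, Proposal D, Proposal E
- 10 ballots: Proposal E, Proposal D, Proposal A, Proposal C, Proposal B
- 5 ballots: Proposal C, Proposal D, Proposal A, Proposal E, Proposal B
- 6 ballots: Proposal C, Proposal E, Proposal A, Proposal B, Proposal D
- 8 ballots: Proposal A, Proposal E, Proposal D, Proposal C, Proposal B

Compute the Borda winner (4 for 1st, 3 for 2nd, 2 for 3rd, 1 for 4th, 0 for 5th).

Proposal A

Proposal A: 7×3 + 10×2 + 5×2 + 6×2 + 8×4 = 95
Proposal B: 7×4 + 10×0 + 5×0 + 6×1 + 8×0 = 34
Proposal C: 7×2 + 10×1 + 5×4 + 6×4 + 8×1 = 76
Proposal D: 7×1 + 10×3 + 5×3 + 6×0 + 8×2 = 68
Proposal E: 7×0 + 10×4 + 5×1 + 6×3 + 8×3 = 87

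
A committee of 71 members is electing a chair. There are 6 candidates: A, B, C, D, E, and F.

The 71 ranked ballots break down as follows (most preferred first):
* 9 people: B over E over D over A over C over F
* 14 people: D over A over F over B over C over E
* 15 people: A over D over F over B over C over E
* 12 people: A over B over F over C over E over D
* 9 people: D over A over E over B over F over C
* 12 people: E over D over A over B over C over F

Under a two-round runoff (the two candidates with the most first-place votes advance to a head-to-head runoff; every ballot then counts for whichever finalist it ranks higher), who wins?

Round 1 first-place votes: A 27, B 9, C 0, D 23, E 12, F 0. A and D advance.
Runoff: A is ranked above D on 27 ballots, D above A on 44.

D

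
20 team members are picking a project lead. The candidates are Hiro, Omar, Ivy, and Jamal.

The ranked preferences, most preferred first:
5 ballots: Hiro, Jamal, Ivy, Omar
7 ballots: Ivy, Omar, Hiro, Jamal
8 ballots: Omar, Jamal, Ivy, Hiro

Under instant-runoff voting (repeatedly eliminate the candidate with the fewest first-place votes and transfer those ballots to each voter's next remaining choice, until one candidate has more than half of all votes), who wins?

Ivy

Round 1: Hiro 5, Omar 8, Ivy 7, Jamal 0. Jamal eliminated.
Round 2: Hiro 5, Omar 8, Ivy 7. Hiro eliminated.
Round 3: Omar 8, Ivy 12. Ivy has a majority (≥11).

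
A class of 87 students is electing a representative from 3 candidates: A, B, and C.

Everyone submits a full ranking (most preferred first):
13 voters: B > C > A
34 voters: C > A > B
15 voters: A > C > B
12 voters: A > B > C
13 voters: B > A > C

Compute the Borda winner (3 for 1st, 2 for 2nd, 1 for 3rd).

A: 13×1 + 34×2 + 15×3 + 12×3 + 13×2 = 188
B: 13×3 + 34×1 + 15×1 + 12×2 + 13×3 = 151
C: 13×2 + 34×3 + 15×2 + 12×1 + 13×1 = 183

A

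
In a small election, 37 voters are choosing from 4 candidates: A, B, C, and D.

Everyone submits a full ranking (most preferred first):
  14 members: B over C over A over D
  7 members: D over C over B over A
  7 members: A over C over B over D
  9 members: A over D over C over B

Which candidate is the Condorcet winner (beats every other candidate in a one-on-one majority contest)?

C vs A: 21–16
C vs B: 23–14
C vs D: 21–16
C beats every other candidate.

C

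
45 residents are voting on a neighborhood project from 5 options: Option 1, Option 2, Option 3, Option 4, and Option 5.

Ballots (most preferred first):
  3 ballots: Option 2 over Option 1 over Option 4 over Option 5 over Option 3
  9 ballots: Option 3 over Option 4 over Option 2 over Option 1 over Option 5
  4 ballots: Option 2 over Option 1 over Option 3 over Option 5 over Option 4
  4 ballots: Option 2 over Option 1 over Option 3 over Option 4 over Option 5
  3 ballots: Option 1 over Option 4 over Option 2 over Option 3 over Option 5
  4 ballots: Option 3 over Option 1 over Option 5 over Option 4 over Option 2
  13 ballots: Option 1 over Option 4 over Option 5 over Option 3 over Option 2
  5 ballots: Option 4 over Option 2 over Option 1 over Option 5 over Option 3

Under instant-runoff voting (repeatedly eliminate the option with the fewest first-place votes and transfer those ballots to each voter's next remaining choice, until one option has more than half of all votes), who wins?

Option 2

Round 1: Option 1 16, Option 2 11, Option 3 13, Option 4 5, Option 5 0. Option 5 eliminated.
Round 2: Option 1 16, Option 2 11, Option 3 13, Option 4 5. Option 4 eliminated.
Round 3: Option 1 16, Option 2 16, Option 3 13. Option 3 eliminated.
Round 4: Option 1 20, Option 2 25. Option 2 has a majority (≥23).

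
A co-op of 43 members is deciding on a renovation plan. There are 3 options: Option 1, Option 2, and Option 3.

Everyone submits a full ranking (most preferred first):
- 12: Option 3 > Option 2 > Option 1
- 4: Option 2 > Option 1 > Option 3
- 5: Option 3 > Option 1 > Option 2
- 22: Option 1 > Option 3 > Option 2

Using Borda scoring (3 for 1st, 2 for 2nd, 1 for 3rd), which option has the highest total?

Option 1: 12×1 + 4×2 + 5×2 + 22×3 = 96
Option 2: 12×2 + 4×3 + 5×1 + 22×1 = 63
Option 3: 12×3 + 4×1 + 5×3 + 22×2 = 99

Option 3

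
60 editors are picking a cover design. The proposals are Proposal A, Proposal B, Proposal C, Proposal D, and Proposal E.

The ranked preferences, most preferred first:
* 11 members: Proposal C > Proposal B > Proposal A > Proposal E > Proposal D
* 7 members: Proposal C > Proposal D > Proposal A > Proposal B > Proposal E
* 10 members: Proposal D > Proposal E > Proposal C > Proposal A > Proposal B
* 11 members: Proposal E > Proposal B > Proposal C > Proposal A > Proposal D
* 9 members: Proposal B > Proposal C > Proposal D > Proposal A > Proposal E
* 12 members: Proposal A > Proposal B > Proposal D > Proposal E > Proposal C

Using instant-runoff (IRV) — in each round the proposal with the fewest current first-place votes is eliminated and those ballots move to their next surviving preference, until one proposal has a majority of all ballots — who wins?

Round 1: Proposal A 12, Proposal B 9, Proposal C 18, Proposal D 10, Proposal E 11. Proposal B eliminated.
Round 2: Proposal A 12, Proposal C 27, Proposal D 10, Proposal E 11. Proposal D eliminated.
Round 3: Proposal A 12, Proposal C 27, Proposal E 21. Proposal A eliminated.
Round 4: Proposal C 27, Proposal E 33. Proposal E has a majority (≥31).

Proposal E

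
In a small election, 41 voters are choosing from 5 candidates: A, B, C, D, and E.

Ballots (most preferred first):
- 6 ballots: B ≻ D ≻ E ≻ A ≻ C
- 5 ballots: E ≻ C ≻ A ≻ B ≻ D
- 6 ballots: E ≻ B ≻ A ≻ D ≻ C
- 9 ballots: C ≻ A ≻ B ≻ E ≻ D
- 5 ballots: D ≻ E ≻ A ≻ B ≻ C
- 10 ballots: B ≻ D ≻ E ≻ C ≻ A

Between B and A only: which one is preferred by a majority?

B

B is ranked above A on 22 ballots; A above B on 19.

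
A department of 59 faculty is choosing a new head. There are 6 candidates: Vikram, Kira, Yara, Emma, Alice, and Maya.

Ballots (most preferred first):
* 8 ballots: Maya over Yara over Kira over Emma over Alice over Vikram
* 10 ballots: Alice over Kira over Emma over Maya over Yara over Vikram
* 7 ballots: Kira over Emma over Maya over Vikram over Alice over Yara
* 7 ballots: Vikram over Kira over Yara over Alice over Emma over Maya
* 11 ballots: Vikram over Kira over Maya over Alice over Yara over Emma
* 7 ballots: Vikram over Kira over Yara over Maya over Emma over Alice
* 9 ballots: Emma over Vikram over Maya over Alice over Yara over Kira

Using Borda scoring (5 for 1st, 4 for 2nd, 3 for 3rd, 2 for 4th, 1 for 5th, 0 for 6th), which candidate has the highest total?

Vikram: 8×0 + 10×0 + 7×2 + 7×5 + 11×5 + 7×5 + 9×4 = 175
Kira: 8×3 + 10×4 + 7×5 + 7×4 + 11×4 + 7×4 + 9×0 = 199
Yara: 8×4 + 10×1 + 7×0 + 7×3 + 11×1 + 7×3 + 9×1 = 104
Emma: 8×2 + 10×3 + 7×4 + 7×1 + 11×0 + 7×1 + 9×5 = 133
Alice: 8×1 + 10×5 + 7×1 + 7×2 + 11×2 + 7×0 + 9×2 = 119
Maya: 8×5 + 10×2 + 7×3 + 7×0 + 11×3 + 7×2 + 9×3 = 155

Kira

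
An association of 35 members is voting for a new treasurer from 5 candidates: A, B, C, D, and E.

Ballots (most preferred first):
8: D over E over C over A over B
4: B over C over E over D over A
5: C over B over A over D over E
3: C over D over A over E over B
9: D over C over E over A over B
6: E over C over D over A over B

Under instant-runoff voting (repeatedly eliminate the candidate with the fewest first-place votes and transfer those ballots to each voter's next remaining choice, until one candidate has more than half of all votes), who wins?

C

Round 1: A 0, B 4, C 8, D 17, E 6. A eliminated.
Round 2: B 4, C 8, D 17, E 6. B eliminated.
Round 3: C 12, D 17, E 6. E eliminated.
Round 4: C 18, D 17. C has a majority (≥18).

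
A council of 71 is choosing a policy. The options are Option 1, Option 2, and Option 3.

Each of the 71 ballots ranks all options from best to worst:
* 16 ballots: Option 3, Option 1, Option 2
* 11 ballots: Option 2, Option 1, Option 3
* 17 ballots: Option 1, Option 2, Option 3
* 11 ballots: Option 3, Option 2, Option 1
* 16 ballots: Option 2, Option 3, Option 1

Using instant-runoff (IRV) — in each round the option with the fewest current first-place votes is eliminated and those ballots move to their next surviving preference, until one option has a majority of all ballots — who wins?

Round 1: Option 1 17, Option 2 27, Option 3 27. Option 1 eliminated.
Round 2: Option 2 44, Option 3 27. Option 2 has a majority (≥36).

Option 2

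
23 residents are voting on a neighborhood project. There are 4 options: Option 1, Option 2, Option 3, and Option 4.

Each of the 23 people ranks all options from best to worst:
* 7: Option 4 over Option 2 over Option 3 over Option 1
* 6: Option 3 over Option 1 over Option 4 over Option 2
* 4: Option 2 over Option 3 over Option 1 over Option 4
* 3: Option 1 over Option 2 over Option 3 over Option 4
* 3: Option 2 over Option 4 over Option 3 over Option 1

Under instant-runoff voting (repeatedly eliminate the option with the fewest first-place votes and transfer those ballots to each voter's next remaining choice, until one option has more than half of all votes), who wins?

Round 1: Option 1 3, Option 2 7, Option 3 6, Option 4 7. Option 1 eliminated.
Round 2: Option 2 10, Option 3 6, Option 4 7. Option 3 eliminated.
Round 3: Option 2 10, Option 4 13. Option 4 has a majority (≥12).

Option 4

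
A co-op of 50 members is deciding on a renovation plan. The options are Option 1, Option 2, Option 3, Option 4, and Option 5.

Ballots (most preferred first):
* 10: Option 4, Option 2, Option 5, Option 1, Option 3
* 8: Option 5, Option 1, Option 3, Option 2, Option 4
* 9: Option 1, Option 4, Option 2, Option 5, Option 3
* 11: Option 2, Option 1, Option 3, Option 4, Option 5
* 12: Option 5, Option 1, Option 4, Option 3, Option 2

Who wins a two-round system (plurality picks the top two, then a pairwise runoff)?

Option 2

Round 1 first-place votes: Option 1 9, Option 2 11, Option 3 0, Option 4 10, Option 5 20. Option 5 and Option 2 advance.
Runoff: Option 5 is ranked above Option 2 on 20 ballots, Option 2 above Option 5 on 30.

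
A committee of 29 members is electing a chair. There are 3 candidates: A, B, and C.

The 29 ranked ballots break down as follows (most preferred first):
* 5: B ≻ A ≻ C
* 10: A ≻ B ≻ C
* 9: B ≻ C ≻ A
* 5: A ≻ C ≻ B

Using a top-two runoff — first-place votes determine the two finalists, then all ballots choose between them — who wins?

Round 1 first-place votes: A 15, B 14, C 0. A and B advance.
Runoff: A is ranked above B on 15 ballots, B above A on 14.

A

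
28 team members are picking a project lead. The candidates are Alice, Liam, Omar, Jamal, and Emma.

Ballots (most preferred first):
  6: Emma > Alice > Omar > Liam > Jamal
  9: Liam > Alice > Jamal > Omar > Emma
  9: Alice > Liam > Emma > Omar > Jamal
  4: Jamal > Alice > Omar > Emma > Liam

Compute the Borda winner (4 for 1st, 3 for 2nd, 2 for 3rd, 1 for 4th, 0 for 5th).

Alice

Alice: 6×3 + 9×3 + 9×4 + 4×3 = 93
Liam: 6×1 + 9×4 + 9×3 + 4×0 = 69
Omar: 6×2 + 9×1 + 9×1 + 4×2 = 38
Jamal: 6×0 + 9×2 + 9×0 + 4×4 = 34
Emma: 6×4 + 9×0 + 9×2 + 4×1 = 46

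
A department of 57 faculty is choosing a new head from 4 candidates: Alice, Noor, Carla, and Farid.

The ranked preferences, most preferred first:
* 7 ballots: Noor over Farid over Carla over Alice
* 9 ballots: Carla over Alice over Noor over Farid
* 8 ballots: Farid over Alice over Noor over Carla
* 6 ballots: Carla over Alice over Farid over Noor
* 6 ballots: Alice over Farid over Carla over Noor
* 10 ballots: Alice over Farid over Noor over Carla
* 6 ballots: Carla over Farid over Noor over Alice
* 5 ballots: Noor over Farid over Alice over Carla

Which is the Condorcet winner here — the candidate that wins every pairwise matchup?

Alice

Alice vs Noor: 39–18
Alice vs Carla: 29–28
Alice vs Farid: 31–26
Alice beats every other candidate.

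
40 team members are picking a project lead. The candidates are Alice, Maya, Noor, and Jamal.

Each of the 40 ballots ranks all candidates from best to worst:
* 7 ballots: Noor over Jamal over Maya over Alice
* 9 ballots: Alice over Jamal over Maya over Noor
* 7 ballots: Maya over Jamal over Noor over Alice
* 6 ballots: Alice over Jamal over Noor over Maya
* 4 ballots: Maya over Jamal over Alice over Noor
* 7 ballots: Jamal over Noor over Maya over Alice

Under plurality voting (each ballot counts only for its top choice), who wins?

First-place votes: Alice 15, Maya 11, Noor 7, Jamal 7.

Alice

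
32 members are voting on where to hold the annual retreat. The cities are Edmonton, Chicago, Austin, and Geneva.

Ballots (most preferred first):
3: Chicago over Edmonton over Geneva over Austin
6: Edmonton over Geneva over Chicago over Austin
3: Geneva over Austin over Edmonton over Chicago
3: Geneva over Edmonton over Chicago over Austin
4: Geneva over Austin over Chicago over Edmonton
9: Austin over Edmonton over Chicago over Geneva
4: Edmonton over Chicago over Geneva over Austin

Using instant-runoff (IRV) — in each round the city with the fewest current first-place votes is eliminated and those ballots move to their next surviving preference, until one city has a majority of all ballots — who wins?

Round 1: Edmonton 10, Chicago 3, Austin 9, Geneva 10. Chicago eliminated.
Round 2: Edmonton 13, Austin 9, Geneva 10. Austin eliminated.
Round 3: Edmonton 22, Geneva 10. Edmonton has a majority (≥17).

Edmonton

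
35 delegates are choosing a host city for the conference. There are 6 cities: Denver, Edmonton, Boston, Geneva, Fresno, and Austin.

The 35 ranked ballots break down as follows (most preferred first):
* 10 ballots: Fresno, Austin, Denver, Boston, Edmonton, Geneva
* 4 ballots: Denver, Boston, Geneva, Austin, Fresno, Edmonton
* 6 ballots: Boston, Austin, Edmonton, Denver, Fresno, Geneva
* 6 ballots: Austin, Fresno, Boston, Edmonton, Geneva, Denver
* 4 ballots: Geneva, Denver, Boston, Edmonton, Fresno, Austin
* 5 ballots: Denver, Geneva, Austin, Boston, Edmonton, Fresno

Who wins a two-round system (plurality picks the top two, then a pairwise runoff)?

Round 1 first-place votes: Denver 9, Edmonton 0, Boston 6, Geneva 4, Fresno 10, Austin 6. Fresno and Denver advance.
Runoff: Fresno is ranked above Denver on 16 ballots, Denver above Fresno on 19.

Denver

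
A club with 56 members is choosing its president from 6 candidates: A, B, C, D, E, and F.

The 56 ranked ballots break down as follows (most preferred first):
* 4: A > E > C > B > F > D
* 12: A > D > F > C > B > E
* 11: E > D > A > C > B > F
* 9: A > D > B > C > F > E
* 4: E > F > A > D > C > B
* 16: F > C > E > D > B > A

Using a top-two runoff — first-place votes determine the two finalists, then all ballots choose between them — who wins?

A

Round 1 first-place votes: A 25, B 0, C 0, D 0, E 15, F 16. A and F advance.
Runoff: A is ranked above F on 36 ballots, F above A on 20.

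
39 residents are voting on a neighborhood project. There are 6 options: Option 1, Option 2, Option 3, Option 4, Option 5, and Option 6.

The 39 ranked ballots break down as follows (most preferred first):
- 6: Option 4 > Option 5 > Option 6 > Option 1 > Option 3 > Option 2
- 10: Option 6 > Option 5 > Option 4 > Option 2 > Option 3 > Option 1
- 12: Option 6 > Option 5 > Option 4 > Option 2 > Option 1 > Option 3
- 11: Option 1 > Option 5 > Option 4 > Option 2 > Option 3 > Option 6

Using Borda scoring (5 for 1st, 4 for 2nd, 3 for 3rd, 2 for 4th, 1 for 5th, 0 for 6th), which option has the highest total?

Option 5

Option 1: 6×2 + 10×0 + 12×1 + 11×5 = 79
Option 2: 6×0 + 10×2 + 12×2 + 11×2 = 66
Option 3: 6×1 + 10×1 + 12×0 + 11×1 = 27
Option 4: 6×5 + 10×3 + 12×3 + 11×3 = 129
Option 5: 6×4 + 10×4 + 12×4 + 11×4 = 156
Option 6: 6×3 + 10×5 + 12×5 + 11×0 = 128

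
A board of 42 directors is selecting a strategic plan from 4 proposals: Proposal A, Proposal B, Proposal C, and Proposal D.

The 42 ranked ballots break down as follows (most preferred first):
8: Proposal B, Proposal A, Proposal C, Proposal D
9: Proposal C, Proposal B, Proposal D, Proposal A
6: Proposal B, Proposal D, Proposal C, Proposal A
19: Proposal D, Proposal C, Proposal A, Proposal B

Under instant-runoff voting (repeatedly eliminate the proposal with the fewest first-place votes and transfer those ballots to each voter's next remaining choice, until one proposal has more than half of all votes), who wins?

Proposal B

Round 1: Proposal A 0, Proposal B 14, Proposal C 9, Proposal D 19. Proposal A eliminated.
Round 2: Proposal B 14, Proposal C 9, Proposal D 19. Proposal C eliminated.
Round 3: Proposal B 23, Proposal D 19. Proposal B has a majority (≥22).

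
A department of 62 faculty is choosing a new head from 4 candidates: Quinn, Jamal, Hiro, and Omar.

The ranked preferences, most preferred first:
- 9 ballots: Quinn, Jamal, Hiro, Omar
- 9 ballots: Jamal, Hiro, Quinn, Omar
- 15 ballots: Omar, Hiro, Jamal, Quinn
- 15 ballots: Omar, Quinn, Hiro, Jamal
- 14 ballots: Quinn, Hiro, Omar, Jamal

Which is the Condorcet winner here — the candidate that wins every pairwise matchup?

Quinn vs Jamal: 38–24
Quinn vs Hiro: 38–24
Quinn vs Omar: 32–30
Quinn beats every other candidate.

Quinn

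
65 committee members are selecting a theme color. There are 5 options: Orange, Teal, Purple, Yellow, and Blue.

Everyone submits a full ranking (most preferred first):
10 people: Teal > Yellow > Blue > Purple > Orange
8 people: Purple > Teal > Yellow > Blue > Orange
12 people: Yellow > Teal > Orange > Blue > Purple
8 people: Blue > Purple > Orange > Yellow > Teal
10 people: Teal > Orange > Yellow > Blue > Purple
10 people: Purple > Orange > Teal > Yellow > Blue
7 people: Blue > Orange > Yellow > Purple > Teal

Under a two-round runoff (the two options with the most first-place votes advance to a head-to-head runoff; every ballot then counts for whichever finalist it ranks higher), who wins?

Round 1 first-place votes: Orange 0, Teal 20, Purple 18, Yellow 12, Blue 15. Teal and Purple advance.
Runoff: Teal is ranked above Purple on 32 ballots, Purple above Teal on 33.

Purple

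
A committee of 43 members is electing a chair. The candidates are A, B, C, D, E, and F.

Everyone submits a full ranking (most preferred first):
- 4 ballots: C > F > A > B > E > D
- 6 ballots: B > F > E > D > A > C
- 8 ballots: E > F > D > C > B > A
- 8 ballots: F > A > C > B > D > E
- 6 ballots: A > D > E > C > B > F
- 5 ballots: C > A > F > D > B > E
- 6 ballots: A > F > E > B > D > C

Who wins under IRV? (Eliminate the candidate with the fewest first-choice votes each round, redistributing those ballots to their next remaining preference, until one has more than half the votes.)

F

Round 1: A 12, B 6, C 9, D 0, E 8, F 8. D eliminated.
Round 2: A 12, B 6, C 9, E 8, F 8. B eliminated.
Round 3: A 12, C 9, E 8, F 14. E eliminated.
Round 4: A 12, C 9, F 22. F has a majority (≥22).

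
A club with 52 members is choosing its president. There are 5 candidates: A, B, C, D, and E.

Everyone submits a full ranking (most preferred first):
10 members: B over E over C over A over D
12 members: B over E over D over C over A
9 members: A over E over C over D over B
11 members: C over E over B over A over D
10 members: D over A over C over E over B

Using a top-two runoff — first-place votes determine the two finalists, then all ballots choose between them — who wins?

C

Round 1 first-place votes: A 9, B 22, C 11, D 10, E 0. B and C advance.
Runoff: B is ranked above C on 22 ballots, C above B on 30.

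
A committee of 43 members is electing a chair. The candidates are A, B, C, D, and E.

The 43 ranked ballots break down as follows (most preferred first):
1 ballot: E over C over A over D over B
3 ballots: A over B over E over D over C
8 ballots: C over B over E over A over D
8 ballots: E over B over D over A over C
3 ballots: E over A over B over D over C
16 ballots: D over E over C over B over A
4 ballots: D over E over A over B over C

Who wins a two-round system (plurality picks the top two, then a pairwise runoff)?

Round 1 first-place votes: A 3, B 0, C 8, D 20, E 12. D and E advance.
Runoff: D is ranked above E on 20 ballots, E above D on 23.

E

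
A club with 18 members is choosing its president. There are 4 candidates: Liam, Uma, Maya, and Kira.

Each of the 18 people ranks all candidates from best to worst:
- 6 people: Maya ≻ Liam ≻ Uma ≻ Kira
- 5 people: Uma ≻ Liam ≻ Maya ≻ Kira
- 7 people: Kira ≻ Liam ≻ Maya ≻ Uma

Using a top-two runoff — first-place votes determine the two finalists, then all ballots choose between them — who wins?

Round 1 first-place votes: Liam 0, Uma 5, Maya 6, Kira 7. Kira and Maya advance.
Runoff: Kira is ranked above Maya on 7 ballots, Maya above Kira on 11.

Maya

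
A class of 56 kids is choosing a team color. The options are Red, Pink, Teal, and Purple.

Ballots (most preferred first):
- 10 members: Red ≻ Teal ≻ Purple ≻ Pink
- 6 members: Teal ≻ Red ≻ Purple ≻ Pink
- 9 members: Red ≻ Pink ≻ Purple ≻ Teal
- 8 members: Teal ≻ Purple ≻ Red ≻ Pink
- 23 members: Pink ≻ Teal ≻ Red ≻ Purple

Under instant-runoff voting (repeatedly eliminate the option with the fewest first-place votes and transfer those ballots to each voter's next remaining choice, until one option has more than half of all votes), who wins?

Red

Round 1: Red 19, Pink 23, Teal 14, Purple 0. Purple eliminated.
Round 2: Red 19, Pink 23, Teal 14. Teal eliminated.
Round 3: Red 33, Pink 23. Red has a majority (≥29).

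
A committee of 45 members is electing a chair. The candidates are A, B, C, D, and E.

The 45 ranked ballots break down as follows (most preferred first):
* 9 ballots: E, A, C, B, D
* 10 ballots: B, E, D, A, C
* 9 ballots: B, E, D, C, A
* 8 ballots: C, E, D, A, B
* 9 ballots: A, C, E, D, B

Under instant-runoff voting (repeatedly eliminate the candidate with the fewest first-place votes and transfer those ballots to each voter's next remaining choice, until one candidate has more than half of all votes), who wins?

E

Round 1: A 9, B 19, C 8, D 0, E 9. D eliminated.
Round 2: A 9, B 19, C 8, E 9. C eliminated.
Round 3: A 9, B 19, E 17. A eliminated.
Round 4: B 19, E 26. E has a majority (≥23).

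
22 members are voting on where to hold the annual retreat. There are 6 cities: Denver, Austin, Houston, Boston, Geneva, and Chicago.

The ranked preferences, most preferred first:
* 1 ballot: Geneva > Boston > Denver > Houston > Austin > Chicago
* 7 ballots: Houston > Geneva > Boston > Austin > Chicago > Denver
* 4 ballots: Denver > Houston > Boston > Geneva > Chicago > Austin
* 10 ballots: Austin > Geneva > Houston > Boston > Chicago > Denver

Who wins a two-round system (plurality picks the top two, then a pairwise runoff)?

Round 1 first-place votes: Denver 4, Austin 10, Houston 7, Boston 0, Geneva 1, Chicago 0. Austin and Houston advance.
Runoff: Austin is ranked above Houston on 10 ballots, Houston above Austin on 12.

Houston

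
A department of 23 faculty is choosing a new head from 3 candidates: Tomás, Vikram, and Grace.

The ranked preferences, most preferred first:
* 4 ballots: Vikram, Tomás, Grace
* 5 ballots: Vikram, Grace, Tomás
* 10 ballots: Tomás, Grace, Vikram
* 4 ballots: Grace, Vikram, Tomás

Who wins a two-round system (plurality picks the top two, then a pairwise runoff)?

Vikram

Round 1 first-place votes: Tomás 10, Vikram 9, Grace 4. Tomás and Vikram advance.
Runoff: Tomás is ranked above Vikram on 10 ballots, Vikram above Tomás on 13.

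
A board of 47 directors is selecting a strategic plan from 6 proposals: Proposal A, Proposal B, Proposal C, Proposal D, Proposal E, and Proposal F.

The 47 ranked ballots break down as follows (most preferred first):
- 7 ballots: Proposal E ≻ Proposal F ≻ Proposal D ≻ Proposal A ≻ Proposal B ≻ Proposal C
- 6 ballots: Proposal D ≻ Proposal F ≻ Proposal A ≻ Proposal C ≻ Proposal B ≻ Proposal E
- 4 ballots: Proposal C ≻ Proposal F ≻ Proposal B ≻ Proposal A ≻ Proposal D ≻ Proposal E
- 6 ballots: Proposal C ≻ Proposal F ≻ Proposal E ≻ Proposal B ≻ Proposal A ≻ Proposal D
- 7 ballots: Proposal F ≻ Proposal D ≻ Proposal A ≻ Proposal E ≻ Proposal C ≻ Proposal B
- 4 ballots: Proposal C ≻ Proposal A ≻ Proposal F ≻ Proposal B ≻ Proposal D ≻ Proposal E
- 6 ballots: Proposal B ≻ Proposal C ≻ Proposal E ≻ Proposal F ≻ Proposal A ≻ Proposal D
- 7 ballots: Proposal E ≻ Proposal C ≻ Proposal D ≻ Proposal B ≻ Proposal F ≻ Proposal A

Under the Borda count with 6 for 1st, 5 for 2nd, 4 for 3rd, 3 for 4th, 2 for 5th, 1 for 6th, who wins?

Proposal A: 7×3 + 6×4 + 4×3 + 6×2 + 7×4 + 4×5 + 6×2 + 7×1 = 136
Proposal B: 7×2 + 6×2 + 4×4 + 6×3 + 7×1 + 4×3 + 6×6 + 7×3 = 136
Proposal C: 7×1 + 6×3 + 4×6 + 6×6 + 7×2 + 4×6 + 6×5 + 7×5 = 188
Proposal D: 7×4 + 6×6 + 4×2 + 6×1 + 7×5 + 4×2 + 6×1 + 7×4 = 155
Proposal E: 7×6 + 6×1 + 4×1 + 6×4 + 7×3 + 4×1 + 6×4 + 7×6 = 167
Proposal F: 7×5 + 6×5 + 4×5 + 6×5 + 7×6 + 4×4 + 6×3 + 7×2 = 205

Proposal F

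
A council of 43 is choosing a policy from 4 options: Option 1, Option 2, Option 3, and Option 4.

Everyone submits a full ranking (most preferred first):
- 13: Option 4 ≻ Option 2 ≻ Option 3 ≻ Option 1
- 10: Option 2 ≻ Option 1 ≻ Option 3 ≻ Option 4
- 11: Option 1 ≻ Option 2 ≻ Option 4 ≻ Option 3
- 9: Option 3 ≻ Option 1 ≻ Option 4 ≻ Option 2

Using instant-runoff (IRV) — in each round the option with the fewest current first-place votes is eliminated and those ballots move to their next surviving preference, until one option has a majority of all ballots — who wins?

Round 1: Option 1 11, Option 2 10, Option 3 9, Option 4 13. Option 3 eliminated.
Round 2: Option 1 20, Option 2 10, Option 4 13. Option 2 eliminated.
Round 3: Option 1 30, Option 4 13. Option 1 has a majority (≥22).

Option 1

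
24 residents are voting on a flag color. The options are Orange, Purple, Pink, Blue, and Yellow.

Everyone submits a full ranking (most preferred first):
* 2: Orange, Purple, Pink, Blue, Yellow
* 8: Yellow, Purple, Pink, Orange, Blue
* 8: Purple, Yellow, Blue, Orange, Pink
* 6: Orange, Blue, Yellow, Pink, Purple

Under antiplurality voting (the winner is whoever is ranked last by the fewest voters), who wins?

Orange

Last-place votes: Orange 0, Purple 6, Pink 8, Blue 8, Yellow 2.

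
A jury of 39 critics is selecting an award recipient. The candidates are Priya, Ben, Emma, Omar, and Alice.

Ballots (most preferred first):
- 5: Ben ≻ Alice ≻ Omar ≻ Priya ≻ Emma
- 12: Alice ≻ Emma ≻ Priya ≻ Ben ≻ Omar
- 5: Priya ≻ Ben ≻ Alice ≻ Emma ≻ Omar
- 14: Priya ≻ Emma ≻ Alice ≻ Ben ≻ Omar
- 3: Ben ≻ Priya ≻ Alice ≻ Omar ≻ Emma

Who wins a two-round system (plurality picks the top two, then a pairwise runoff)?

Priya

Round 1 first-place votes: Priya 19, Ben 8, Emma 0, Omar 0, Alice 12. Priya and Alice advance.
Runoff: Priya is ranked above Alice on 22 ballots, Alice above Priya on 17.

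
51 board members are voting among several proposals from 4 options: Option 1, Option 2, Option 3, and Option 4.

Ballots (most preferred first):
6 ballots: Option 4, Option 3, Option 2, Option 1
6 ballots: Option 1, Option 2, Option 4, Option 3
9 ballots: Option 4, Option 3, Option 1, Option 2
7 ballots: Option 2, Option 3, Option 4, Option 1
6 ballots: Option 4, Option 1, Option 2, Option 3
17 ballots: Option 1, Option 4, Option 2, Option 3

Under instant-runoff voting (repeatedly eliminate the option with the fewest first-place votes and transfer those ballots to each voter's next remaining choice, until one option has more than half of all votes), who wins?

Round 1: Option 1 23, Option 2 7, Option 3 0, Option 4 21. Option 3 eliminated.
Round 2: Option 1 23, Option 2 7, Option 4 21. Option 2 eliminated.
Round 3: Option 1 23, Option 4 28. Option 4 has a majority (≥26).

Option 4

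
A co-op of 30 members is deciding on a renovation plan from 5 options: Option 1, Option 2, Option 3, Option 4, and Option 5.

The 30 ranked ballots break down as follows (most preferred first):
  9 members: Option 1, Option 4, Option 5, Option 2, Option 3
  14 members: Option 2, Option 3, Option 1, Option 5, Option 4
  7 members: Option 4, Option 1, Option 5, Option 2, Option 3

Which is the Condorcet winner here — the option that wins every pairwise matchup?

Option 1 vs Option 2: 16–14
Option 1 vs Option 3: 16–14
Option 1 vs Option 4: 23–7
Option 1 vs Option 5: 30–0
Option 1 beats every other option.

Option 1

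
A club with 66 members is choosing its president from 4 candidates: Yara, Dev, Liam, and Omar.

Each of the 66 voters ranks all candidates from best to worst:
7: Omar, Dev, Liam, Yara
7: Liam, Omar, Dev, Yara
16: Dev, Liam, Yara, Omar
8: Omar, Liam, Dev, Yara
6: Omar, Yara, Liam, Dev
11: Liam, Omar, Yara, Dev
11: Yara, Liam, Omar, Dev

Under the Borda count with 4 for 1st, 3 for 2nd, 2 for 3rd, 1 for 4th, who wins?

Yara: 7×1 + 7×1 + 16×2 + 8×1 + 6×3 + 11×2 + 11×4 = 138
Dev: 7×3 + 7×2 + 16×4 + 8×2 + 6×1 + 11×1 + 11×1 = 143
Liam: 7×2 + 7×4 + 16×3 + 8×3 + 6×2 + 11×4 + 11×3 = 203
Omar: 7×4 + 7×3 + 16×1 + 8×4 + 6×4 + 11×3 + 11×2 = 176

Liam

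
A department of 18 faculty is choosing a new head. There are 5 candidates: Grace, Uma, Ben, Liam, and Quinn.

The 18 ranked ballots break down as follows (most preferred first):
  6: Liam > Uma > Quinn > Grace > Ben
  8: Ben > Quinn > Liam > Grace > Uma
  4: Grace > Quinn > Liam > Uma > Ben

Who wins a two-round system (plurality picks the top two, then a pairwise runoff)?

Round 1 first-place votes: Grace 4, Uma 0, Ben 8, Liam 6, Quinn 0. Ben and Liam advance.
Runoff: Ben is ranked above Liam on 8 ballots, Liam above Ben on 10.

Liam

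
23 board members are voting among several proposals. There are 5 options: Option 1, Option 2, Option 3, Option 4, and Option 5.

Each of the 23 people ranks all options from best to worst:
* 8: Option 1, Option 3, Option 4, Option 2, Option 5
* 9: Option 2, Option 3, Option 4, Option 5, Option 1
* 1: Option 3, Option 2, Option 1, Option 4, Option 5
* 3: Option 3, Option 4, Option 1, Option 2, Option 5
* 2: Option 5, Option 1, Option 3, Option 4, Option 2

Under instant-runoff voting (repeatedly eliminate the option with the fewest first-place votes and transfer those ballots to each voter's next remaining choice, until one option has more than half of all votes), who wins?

Option 1

Round 1: Option 1 8, Option 2 9, Option 3 4, Option 4 0, Option 5 2. Option 4 eliminated.
Round 2: Option 1 8, Option 2 9, Option 3 4, Option 5 2. Option 5 eliminated.
Round 3: Option 1 10, Option 2 9, Option 3 4. Option 3 eliminated.
Round 4: Option 1 13, Option 2 10. Option 1 has a majority (≥12).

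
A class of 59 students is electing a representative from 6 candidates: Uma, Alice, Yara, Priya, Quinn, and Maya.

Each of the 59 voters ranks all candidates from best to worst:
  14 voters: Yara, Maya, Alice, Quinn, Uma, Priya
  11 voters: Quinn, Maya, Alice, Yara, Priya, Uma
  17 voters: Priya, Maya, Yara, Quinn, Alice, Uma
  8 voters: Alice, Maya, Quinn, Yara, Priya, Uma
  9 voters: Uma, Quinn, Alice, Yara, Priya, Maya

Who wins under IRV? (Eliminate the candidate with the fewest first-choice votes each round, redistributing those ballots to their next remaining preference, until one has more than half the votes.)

Round 1: Uma 9, Alice 8, Yara 14, Priya 17, Quinn 11, Maya 0. Maya eliminated.
Round 2: Uma 9, Alice 8, Yara 14, Priya 17, Quinn 11. Alice eliminated.
Round 3: Uma 9, Yara 14, Priya 17, Quinn 19. Uma eliminated.
Round 4: Yara 14, Priya 17, Quinn 28. Yara eliminated.
Round 5: Priya 17, Quinn 42. Quinn has a majority (≥30).

Quinn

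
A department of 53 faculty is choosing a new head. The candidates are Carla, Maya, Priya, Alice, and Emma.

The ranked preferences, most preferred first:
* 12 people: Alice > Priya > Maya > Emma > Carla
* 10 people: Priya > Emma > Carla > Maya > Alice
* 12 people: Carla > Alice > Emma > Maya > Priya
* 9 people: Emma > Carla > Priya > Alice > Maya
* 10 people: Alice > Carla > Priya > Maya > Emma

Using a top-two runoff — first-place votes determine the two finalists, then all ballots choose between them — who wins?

Round 1 first-place votes: Carla 12, Maya 0, Priya 10, Alice 22, Emma 9. Alice and Carla advance.
Runoff: Alice is ranked above Carla on 22 ballots, Carla above Alice on 31.

Carla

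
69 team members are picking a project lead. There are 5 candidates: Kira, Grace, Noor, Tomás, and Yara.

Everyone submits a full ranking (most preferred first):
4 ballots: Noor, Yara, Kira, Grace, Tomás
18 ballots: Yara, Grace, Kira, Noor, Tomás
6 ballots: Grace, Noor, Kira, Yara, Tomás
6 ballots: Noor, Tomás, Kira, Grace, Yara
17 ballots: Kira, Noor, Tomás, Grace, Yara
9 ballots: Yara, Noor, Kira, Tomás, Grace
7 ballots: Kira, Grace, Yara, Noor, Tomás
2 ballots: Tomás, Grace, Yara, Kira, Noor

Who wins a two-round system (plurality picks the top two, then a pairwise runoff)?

Round 1 first-place votes: Kira 24, Grace 6, Noor 10, Tomás 2, Yara 27. Yara and Kira advance.
Runoff: Yara is ranked above Kira on 33 ballots, Kira above Yara on 36.

Kira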